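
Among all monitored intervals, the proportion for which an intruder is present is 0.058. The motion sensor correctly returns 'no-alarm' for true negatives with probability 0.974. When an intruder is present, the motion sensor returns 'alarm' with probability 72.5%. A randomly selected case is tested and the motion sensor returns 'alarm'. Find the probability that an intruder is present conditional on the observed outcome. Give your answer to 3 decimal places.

Let H be the event that an intruder is present. P(H) = 0.058, so P(¬H) = 0.942. With E the 'alarm' result, P(E|H) = 0.725 and P(E|¬H) = 0.026.
P(E) = 0.725·0.058 + 0.026·0.942 = 0.042050 + 0.024492 = 0.066542.
By Bayes' theorem, P(H|E) = 0.042050 / 0.066542 = 0.632.

P(H | E) ≈ 0.632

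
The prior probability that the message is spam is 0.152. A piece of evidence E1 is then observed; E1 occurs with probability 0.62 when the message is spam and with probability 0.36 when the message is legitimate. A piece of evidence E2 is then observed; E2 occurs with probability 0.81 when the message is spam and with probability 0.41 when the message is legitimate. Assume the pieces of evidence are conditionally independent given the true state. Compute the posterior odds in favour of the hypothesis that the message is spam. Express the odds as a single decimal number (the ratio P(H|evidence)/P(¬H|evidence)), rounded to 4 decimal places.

Prior odds = 0.152/(1−0.152) = 0.17925. In log-odds, ln(0.17925) = -1.7190.
Add log likelihood ratios: ln(1.7222) + ln(1.9756) = 1.2245.
Posterior log-odds = -0.49451, so posterior odds = exp(-0.49451) = 0.60987.

Posterior odds ≈ 0.6099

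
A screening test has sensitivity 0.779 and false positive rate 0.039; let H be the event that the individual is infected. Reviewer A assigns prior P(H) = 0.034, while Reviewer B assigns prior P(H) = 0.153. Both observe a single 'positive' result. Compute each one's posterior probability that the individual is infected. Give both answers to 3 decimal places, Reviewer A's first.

Reviewer A: 0.413; Reviewer B: 0.783

The likelihood ratio for a 'positive' result is 0.779/0.039 = 19.974.
Reviewer A: prior odds 0.034/0.966 = 0.035197; posterior odds 0.70303; posterior probability 0.413.
Reviewer B: prior odds 0.153/0.847 = 0.18064; posterior odds 3.6081; posterior probability 0.783.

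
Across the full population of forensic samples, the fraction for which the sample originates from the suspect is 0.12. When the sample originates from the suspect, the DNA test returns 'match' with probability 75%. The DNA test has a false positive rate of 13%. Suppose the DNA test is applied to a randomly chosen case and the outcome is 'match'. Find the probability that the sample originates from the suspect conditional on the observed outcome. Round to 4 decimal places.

P(H | E) ≈ 0.4403

Let H be the event that the sample originates from the suspect. P(H) = 0.12, so P(¬H) = 0.88. With E the 'match' result, P(E|H) = 0.75 and P(E|¬H) = 0.13.
P(E) = 0.75·0.12 + 0.13·0.88 = 0.090000 + 0.11440 = 0.20440.
By Bayes' theorem, P(H|E) = 0.090000 / 0.20440 = 0.4403.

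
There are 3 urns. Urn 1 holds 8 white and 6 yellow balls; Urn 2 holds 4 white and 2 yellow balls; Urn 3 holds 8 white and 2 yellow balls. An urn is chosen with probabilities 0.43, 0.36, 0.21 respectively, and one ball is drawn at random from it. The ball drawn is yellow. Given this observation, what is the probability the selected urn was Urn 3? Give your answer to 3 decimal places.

Tabulate prior·likelihood by source: [1] prior 0.43, lik 0.4286, product 0.1843; [2] prior 0.36, lik 0.3333, product 0.1200; [3] prior 0.21, lik 0.2, product 0.04200.
Normalizing constant = 0.34629; the posterior for Urn 3 is its product over the sum, 0.04200/0.34629 = 0.121.

Posterior probability ≈ 0.121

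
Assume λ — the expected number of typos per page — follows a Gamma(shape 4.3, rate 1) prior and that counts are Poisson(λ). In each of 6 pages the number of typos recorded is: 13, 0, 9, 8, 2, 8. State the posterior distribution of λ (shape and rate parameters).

Posterior: Gamma(shape=44.3, rate=7)

Total count ∑xᵢ = 40 over n = 6 pages.
Gamma is conjugate to the Poisson likelihood: posterior is Gamma(shape = 4.3+40 = 44.3, rate = 1+6 = 7).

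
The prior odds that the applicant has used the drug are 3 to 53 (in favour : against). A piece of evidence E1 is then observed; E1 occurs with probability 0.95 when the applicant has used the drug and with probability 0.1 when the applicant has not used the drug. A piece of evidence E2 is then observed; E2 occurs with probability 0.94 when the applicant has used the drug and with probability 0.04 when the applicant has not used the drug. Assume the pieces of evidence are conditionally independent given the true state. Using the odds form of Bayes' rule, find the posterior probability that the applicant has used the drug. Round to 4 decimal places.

Prior odds = 3/53 = 0.056604. In log-odds, ln(0.056604) = -2.8717.
Add log likelihood ratios: ln(9.5000) + ln(23.500) = 5.4083.
Posterior log-odds = 2.5366, so posterior odds = exp(2.5366) = 12.637. Converting, P(H|E) = 12.637/13.637 = 0.9267.

Posterior probability ≈ 0.9267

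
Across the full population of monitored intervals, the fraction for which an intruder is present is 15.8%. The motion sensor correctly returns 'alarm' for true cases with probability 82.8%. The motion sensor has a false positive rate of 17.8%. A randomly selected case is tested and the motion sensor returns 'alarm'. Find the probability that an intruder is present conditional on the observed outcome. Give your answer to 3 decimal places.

P(H | E) ≈ 0.466

Write H for 'an intruder is present'. Prior odds H:¬H = 0.158/0.842 = 0.18765. For the 'alarm' outcome, the likelihood ratio is 0.828/0.178 = 4.6517.
Posterior odds = 0.18765 × 4.6517 = 0.87288, so P(H|E) = 0.87288/(1+0.87288) = 0.466.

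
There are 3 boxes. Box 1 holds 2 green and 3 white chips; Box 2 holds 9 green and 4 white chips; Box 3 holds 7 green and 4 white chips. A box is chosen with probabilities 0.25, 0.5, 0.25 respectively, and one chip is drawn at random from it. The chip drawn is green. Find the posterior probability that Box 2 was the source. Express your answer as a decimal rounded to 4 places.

Posterior probability ≈ 0.5719

P(green|Box 1) = 0.4; P(green|Box 2) = 0.6923; P(green|Box 3) = 0.6364.
Prior × likelihood for each source: 0.25·0.4=0.1000, 0.5·0.6923=0.3462, 0.25·0.6364=0.1591. Summing gives P(green) = 0.60524.
P(Box 2 | green) = 0.3462 / 0.60524 = 0.5719.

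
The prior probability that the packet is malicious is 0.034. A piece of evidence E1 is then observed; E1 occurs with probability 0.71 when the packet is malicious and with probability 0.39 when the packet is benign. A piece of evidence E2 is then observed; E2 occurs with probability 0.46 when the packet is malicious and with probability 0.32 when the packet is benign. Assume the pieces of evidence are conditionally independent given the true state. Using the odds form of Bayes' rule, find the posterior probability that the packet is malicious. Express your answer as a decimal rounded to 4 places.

Prior odds = 0.034/(1−0.034) = 0.035197.
Likelihood ratio for E1 = 0.71/0.39 = 1.8205.
Likelihood ratio for E2 = 0.46/0.32 = 1.4375.
Posterior odds = prior odds × LR₁ × LR₂ = 0.092109.
Posterior probability = odds/(1+odds) = 0.092109/1.0921 = 0.0843.

Posterior probability ≈ 0.0843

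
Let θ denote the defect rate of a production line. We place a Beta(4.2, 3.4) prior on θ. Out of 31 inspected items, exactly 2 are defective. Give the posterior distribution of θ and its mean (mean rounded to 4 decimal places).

Posterior: Beta(6.2, 32.4); mean ≈ 0.1606

Observing 2 successes and 29 failures updates Beta(4.2, 3.4) by adding the success and failure counts to the two shape parameters: α = 4.2+2 = 6.2, β = 3.4+29 = 32.4.
E[θ | data] = 6.2/(6.2+32.4) = 0.1606.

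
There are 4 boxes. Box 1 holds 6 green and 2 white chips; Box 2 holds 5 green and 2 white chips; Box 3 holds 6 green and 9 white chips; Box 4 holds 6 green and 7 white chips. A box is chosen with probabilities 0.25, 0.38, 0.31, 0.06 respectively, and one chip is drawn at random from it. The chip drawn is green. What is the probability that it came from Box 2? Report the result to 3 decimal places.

P(green|Box 1) = 0.75; P(green|Box 2) = 0.7143; P(green|Box 3) = 0.4; P(green|Box 4) = 0.4615.
Prior × likelihood for each source: 0.25·0.75=0.1875, 0.38·0.7143=0.2714, 0.31·0.4=0.1240, 0.06·0.4615=0.02769. Summing gives P(green) = 0.61062.
P(Box 2 | green) = 0.2714 / 0.61062 = 0.445.

Posterior probability ≈ 0.445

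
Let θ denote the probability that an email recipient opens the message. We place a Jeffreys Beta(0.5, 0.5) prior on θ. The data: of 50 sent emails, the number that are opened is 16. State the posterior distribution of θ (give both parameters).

Observing 16 successes and 34 failures updates Beta(0.5, 0.5) by adding the success and failure counts to the two shape parameters: α = 0.5+16 = 16.5, β = 0.5+34 = 34.5.

Posterior: Beta(16.5, 34.5)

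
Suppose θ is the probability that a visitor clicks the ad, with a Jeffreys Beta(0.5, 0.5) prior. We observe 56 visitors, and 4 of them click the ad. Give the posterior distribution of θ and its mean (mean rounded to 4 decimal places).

Posterior: Beta(4.5, 52.5); mean ≈ 0.0789

Observing 4 successes and 52 failures updates Beta(0.5, 0.5) by adding the success and failure counts to the two shape parameters: α = 0.5+4 = 4.5, β = 0.5+52 = 52.5.
E[θ | data] = 4.5/(4.5+52.5) = 0.0789.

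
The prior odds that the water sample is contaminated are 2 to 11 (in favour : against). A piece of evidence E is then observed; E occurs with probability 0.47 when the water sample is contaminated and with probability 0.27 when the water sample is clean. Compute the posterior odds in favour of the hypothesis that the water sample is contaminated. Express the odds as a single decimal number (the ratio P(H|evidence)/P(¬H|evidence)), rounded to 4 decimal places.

Posterior odds ≈ 0.3165

Prior odds = 2/11 = 0.18182.
Likelihood ratio for E = 0.47/0.27 = 1.7407.
Posterior odds = prior odds × LR = 0.31650.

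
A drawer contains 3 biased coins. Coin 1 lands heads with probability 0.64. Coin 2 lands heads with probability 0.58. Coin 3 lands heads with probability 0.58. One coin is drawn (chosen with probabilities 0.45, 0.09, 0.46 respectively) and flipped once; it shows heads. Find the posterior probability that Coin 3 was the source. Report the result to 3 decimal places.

P(heads|C1) = 0.64; P(heads|C2) = 0.58; P(heads|C3) = 0.58.
Prior × likelihood for each source: 0.45·0.64=0.2880, 0.09·0.58=0.05220, 0.46·0.58=0.2668. Summing gives P(heads) = 0.60700.
P(Coin 3 | heads) = 0.2668 / 0.60700 = 0.440.

Posterior probability ≈ 0.440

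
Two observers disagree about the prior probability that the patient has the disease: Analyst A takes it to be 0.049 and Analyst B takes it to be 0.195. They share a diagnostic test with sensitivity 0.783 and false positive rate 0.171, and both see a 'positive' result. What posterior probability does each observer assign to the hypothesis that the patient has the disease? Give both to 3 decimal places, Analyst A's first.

The likelihood ratio for a 'positive' result is 0.783/0.171 = 4.5789.
Analyst A: prior odds 0.049/0.951 = 0.051525; posterior odds 0.23593; posterior probability 0.191.
Analyst B: prior odds 0.195/0.805 = 0.24224; posterior odds 1.1092; posterior probability 0.526.

Analyst A: 0.191; Analyst B: 0.526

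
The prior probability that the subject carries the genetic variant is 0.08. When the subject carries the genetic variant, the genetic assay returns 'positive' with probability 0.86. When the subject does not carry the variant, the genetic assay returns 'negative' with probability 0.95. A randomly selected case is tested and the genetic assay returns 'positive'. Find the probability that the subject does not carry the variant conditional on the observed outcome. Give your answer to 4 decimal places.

Write H for 'the subject carries the genetic variant'. Prior odds H:¬H = 0.08/0.92 = 0.086957. For the 'positive' outcome, the likelihood ratio is 0.86/0.05 = 17.200.
Posterior odds = 0.086957 × 17.200 = 1.4957, so P(H|E) = 1.4957/(1+1.4957) = 0.5993. Then P(¬H|E) = 1 − 0.5993 = 0.4007.

P(¬H | E) ≈ 0.4007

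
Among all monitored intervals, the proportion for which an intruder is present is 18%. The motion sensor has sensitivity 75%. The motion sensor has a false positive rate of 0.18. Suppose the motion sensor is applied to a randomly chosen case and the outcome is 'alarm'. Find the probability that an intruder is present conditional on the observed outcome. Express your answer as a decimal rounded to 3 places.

P(H | E) ≈ 0.478

Let H be the event that an intruder is present. P(H) = 0.18, so P(¬H) = 0.82. With E the 'alarm' result, P(E|H) = 0.75 and P(E|¬H) = 0.18.
P(E) = 0.75·0.18 + 0.18·0.82 = 0.13500 + 0.14760 = 0.28260.
By Bayes' theorem, P(H|E) = 0.13500 / 0.28260 = 0.478.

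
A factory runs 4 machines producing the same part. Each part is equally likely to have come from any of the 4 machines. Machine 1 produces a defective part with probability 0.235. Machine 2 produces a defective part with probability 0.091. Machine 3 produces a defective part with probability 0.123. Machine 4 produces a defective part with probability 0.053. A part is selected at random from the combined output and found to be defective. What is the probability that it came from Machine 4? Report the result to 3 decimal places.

Tabulate prior·likelihood by source: [1] prior 0.25, lik 0.235, product 0.05875; [2] prior 0.25, lik 0.091, product 0.02275; [3] prior 0.25, lik 0.123, product 0.03075; [4] prior 0.25, lik 0.053, product 0.01325.
Normalizing constant = 0.12550; the posterior for Machine 4 is its product over the sum, 0.01325/0.12550 = 0.106.

Posterior probability ≈ 0.106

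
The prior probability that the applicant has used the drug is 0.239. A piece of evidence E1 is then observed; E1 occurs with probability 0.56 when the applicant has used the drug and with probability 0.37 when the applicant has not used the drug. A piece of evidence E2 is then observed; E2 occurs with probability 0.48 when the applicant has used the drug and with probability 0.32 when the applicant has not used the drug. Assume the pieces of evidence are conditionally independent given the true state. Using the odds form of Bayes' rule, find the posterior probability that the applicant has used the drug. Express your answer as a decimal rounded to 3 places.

Posterior probability ≈ 0.416

Prior odds = 0.239/(1−0.239) = 0.31406.
Likelihood ratio for E1 = 0.56/0.37 = 1.5135.
Likelihood ratio for E2 = 0.48/0.32 = 1.5000.
Posterior odds = prior odds × LR₁ × LR₂ = 0.71300.
Posterior probability = odds/(1+odds) = 0.71300/1.7130 = 0.416.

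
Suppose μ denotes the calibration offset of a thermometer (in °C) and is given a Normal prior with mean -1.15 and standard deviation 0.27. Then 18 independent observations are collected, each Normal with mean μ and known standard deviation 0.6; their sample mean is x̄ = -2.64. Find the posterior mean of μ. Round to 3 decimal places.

Posterior mean ≈ -2.319

Prior precision 1/τ₀² = 1/0.27² = 13.7174; data precision n/σ² = 18/0.6² = 50.0000.
Posterior precision = 13.7174 + 50.0000 = 63.7174.
Posterior mean = (13.7174·-1.15 + 50.0000·-2.64) / 63.7174 = -2.319.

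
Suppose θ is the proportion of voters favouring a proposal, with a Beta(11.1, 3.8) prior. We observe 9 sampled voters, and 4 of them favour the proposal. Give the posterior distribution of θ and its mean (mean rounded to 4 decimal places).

Posterior: Beta(15.1, 8.8); mean ≈ 0.6318

Observing 4 successes and 5 failures updates Beta(11.1, 3.8) by adding the success and failure counts to the two shape parameters: α = 11.1+4 = 15.1, β = 3.8+5 = 8.8.
E[θ | data] = 15.1/(15.1+8.8) = 0.6318.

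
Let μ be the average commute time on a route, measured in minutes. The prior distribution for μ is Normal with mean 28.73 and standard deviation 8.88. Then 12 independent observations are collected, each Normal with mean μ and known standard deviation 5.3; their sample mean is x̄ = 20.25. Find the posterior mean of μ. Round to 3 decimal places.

With known σ, the Normal prior is conjugate. Weight on the data is w = (n/σ²)/(n/σ² + 1/τ₀²) = 0.427198/(0.427198+0.0126816) = 0.97117.
Posterior mean = w·x̄ + (1−w)·μ₀ = 0.97117·20.25 + 0.028830·28.73 = 20.494.

Posterior mean ≈ 20.494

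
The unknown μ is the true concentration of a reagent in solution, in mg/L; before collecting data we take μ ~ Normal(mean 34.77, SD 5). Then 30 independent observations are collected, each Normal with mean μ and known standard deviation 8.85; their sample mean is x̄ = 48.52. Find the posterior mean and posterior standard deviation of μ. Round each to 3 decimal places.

Posterior mean ≈ 47.220; posterior SD ≈ 1.537

Prior precision 1/τ₀² = 1/5² = 0.0400000; data precision n/σ² = 30/8.85² = 0.383032.
Posterior precision = 0.0400000 + 0.383032 = 0.423032, giving posterior SD = 1/√0.423032 = 1.537.
Posterior mean = (0.0400000·34.77 + 0.383032·48.52) / 0.423032 = 47.220.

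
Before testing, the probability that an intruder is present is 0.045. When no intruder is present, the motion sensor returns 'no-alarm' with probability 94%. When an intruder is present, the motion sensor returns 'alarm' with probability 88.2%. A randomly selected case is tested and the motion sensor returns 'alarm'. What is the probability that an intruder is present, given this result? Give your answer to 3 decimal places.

Let H be the event that an intruder is present. P(H) = 0.045, so P(¬H) = 0.955. With E the 'alarm' result, P(E|H) = 0.882 and P(E|¬H) = 0.06.
P(E) = 0.882·0.045 + 0.06·0.955 = 0.039690 + 0.057300 = 0.096990.
By Bayes' theorem, P(H|E) = 0.039690 / 0.096990 = 0.409.

P(H | E) ≈ 0.409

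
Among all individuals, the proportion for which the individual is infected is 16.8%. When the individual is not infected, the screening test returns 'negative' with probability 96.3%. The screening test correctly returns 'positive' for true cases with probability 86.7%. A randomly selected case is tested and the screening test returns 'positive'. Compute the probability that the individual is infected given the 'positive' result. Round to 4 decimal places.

P(H | E) ≈ 0.8255

Write H for 'the individual is infected'. Prior odds H:¬H = 0.168/0.832 = 0.20192. For the 'positive' outcome, the likelihood ratio is 0.867/0.037 = 23.432.
Posterior odds = 0.20192 × 23.432 = 4.7315, so P(H|E) = 4.7315/(1+4.7315) = 0.8255.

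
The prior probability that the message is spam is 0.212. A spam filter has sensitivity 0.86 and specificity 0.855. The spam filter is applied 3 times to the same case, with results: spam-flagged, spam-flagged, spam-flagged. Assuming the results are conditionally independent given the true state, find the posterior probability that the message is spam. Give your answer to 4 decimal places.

Posterior P(H) ≈ 0.9825

With H the event that the message is spam, the joint likelihood of the observed sequence is P(data|H) = 0.86·0.86·0.86 = 0.63606 and P(data|¬H) = 0.145·0.145·0.145 = 0.0030486.
Bayes: P(H|data) = 0.212·0.63606 / (0.212·0.63606 + 0.788·0.0030486) = 0.13484/0.13725 = 0.9825.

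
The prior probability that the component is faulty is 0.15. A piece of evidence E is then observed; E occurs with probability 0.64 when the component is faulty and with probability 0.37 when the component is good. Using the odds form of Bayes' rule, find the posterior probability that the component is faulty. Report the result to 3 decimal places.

Posterior probability ≈ 0.234

Prior odds = 0.15/(1−0.15) = 0.17647.
Likelihood ratio for E = 0.64/0.37 = 1.7297.
Posterior odds = prior odds × LR = 0.30525.
Posterior probability = odds/(1+odds) = 0.30525/1.3052 = 0.234.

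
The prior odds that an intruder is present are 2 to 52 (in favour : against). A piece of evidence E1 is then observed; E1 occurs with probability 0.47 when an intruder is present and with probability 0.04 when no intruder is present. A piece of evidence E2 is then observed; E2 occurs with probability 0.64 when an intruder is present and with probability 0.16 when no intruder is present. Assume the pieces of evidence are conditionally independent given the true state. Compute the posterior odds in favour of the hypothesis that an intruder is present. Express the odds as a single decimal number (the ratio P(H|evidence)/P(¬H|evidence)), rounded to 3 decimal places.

Posterior odds ≈ 1.808

Prior odds = 2/52 = 0.038462.
Likelihood ratio for E1 = 0.47/0.04 = 11.750.
Likelihood ratio for E2 = 0.64/0.16 = 4.0000.
Posterior odds = prior odds × LR₁ × LR₂ = 1.8077.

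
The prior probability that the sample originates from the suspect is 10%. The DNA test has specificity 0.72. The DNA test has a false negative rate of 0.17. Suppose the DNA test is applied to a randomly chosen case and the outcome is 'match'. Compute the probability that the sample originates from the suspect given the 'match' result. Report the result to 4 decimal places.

Let H be the event that the sample originates from the suspect. P(H) = 0.1, so P(¬H) = 0.9. With E the 'match' result, P(E|H) = 0.83 and P(E|¬H) = 0.28.
P(E) = 0.83·0.1 + 0.28·0.9 = 0.083000 + 0.25200 = 0.33500.
By Bayes' theorem, P(H|E) = 0.083000 / 0.33500 = 0.2478.

P(H | E) ≈ 0.2478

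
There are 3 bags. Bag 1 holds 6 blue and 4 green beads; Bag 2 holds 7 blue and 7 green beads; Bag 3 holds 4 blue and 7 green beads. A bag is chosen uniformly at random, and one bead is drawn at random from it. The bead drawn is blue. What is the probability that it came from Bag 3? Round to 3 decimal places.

Tabulate prior·likelihood by source: [1] prior 0.333333, lik 0.6, product 0.2000; [2] prior 0.333333, lik 0.5, product 0.1667; [3] prior 0.333333, lik 0.3636, product 0.1212.
Normalizing constant = 0.48788; the posterior for Bag 3 is its product over the sum, 0.1212/0.48788 = 0.248.

Posterior probability ≈ 0.248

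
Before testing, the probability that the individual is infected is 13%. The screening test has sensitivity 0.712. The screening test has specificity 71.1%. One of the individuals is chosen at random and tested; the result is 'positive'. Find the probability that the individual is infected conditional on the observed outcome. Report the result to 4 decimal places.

P(H | E) ≈ 0.2691

Write H for 'the individual is infected'. Prior odds H:¬H = 0.13/0.87 = 0.14943. For the 'positive' outcome, the likelihood ratio is 0.712/0.289 = 2.4637.
Posterior odds = 0.14943 × 2.4637 = 0.36813, so P(H|E) = 0.36813/(1+0.36813) = 0.2691.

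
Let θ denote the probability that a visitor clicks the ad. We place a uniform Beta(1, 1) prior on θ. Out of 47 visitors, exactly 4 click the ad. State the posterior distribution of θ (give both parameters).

The binomial likelihood is conjugate to the Beta prior: with 4 successes and 43 failures, the posterior is Beta(1+4, 1+43) = Beta(5, 44).

Posterior: Beta(5, 44)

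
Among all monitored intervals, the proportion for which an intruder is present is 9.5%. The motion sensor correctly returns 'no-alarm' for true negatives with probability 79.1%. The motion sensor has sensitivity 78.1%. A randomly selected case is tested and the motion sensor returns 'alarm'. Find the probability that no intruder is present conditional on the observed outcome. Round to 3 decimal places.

P(¬H | E) ≈ 0.718

Write H for 'an intruder is present'. Prior odds H:¬H = 0.095/0.905 = 0.10497. For the 'alarm' outcome, the likelihood ratio is 0.781/0.209 = 3.7368.
Posterior odds = 0.10497 × 3.7368 = 0.39227, so P(H|E) = 0.39227/(1+0.39227) = 0.282. Then P(¬H|E) = 1 − 0.282 = 0.718.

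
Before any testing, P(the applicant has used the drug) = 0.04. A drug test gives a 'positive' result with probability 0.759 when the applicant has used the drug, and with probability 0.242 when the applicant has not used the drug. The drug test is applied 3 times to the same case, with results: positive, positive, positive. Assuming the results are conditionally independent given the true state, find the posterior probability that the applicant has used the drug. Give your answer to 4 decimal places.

Let H be the event that the applicant has used the drug; start with P(H) = 0.04. P('positive'|H) = 0.759, P('positive'|¬H) = 0.242.
Update on result 1 ('positive'): P(H) ← 0.759·0.0400 / (0.759·0.0400 + 0.242·0.9600) = 0.030360/0.26268 = 0.1156.
Update on result 2 ('positive'): P(H) ← 0.759·0.1156 / (0.759·0.1156 + 0.242·0.8844) = 0.087724/0.30175 = 0.2907.
Update on result 3 ('positive'): P(H) ← 0.759·0.2907 / (0.759·0.2907 + 0.242·0.7093) = 0.22065/0.39230 = 0.5625.

Posterior P(H) ≈ 0.5625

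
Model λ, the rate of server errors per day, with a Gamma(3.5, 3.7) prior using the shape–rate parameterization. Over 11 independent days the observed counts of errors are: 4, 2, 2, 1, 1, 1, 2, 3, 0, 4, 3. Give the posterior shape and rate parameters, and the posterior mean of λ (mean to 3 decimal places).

The Poisson likelihood adds the total count to the shape and the number of exposure periods to the rate. Here ∑xᵢ = 23 and n = 11, so shape 3.5→26.5 and rate 3.7→14.7.
E[λ | data] = 26.5/14.7 = 1.803.

Posterior: Gamma(shape=26.5, rate=14.7); mean ≈ 1.803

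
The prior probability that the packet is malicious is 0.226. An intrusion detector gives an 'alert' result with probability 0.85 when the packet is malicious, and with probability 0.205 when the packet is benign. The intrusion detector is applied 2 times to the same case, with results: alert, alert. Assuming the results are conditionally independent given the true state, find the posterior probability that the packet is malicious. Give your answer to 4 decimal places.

Posterior P(H) ≈ 0.8339

With H the event that the packet is malicious, the joint likelihood of the observed sequence is P(data|H) = 0.85·0.85 = 0.72250 and P(data|¬H) = 0.205·0.205 = 0.042025.
Bayes: P(H|data) = 0.226·0.72250 / (0.226·0.72250 + 0.774·0.042025) = 0.16328/0.19581 = 0.8339.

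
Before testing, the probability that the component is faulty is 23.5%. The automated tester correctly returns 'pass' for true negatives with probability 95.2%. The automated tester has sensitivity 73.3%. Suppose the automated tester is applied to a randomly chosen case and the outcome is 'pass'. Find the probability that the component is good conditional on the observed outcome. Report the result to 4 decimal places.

P(¬H | E) ≈ 0.9207

Write H for 'the component is faulty'. Prior odds H:¬H = 0.235/0.765 = 0.30719. For the 'pass' outcome, the likelihood ratio is 0.267/0.952 = 0.28046.
Posterior odds = 0.30719 × 0.28046 = 0.086155, so P(H|E) = 0.086155/(1+0.086155) = 0.0793. Then P(¬H|E) = 1 − 0.0793 = 0.9207.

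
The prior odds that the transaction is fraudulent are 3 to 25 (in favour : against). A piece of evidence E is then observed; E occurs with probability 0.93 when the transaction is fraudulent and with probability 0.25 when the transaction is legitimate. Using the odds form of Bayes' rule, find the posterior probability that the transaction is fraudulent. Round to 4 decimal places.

Posterior probability ≈ 0.3086

Prior odds = 3/25 = 0.12000. In log-odds, ln(0.12000) = -2.1203.
Add log likelihood ratio: ln(3.7200) = 1.3137.
Posterior log-odds = -0.80654, so posterior odds = exp(-0.80654) = 0.44640. Converting, P(H|E) = 0.44640/1.4464 = 0.3086.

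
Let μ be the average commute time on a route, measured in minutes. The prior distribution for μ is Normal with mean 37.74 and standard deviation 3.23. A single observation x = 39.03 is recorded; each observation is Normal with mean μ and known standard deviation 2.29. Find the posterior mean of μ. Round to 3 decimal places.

Posterior mean ≈ 38.598

Prior precision 1/τ₀² = 1/3.23² = 0.0958506; data precision n/σ² = 1/2.29² = 0.190690.
Posterior precision = 0.0958506 + 0.190690 = 0.286541.
Posterior mean = (0.0958506·37.74 + 0.190690·39.03) / 0.286541 = 38.598.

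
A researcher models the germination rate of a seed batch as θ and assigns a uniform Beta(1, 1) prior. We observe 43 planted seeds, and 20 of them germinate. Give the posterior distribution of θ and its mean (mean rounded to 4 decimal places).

Posterior: Beta(21, 24); mean ≈ 0.4667

The binomial likelihood is conjugate to the Beta prior: with 20 successes and 23 failures, the posterior is Beta(1+20, 1+23) = Beta(21, 24).
E[θ | data] = 21/(21+24) = 0.4667.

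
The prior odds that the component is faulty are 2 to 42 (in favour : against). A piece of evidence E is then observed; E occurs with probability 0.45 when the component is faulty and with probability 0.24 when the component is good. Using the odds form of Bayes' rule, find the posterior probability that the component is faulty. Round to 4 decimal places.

Posterior probability ≈ 0.0820

Prior odds = 2/42 = 0.047619.
Likelihood ratio for E = 0.45/0.24 = 1.8750.
Posterior odds = prior odds × LR = 0.089286.
Posterior probability = odds/(1+odds) = 0.089286/1.0893 = 0.0820.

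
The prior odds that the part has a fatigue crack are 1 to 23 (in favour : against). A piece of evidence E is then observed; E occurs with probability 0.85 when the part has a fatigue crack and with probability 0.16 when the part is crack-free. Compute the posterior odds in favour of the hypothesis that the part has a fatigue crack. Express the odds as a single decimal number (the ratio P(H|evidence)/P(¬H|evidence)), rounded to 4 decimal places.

Prior odds = 1/23 = 0.043478.
Likelihood ratio for E = 0.85/0.16 = 5.3125.
Posterior odds = prior odds × LR = 0.23098.

Posterior odds ≈ 0.2310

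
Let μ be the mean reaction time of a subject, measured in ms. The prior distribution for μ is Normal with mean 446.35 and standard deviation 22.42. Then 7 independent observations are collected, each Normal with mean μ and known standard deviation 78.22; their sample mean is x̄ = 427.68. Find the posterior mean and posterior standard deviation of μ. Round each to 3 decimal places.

Prior precision 1/τ₀² = 1/22.42² = 0.00198943; data precision n/σ² = 7/78.22² = 0.00114410.
Posterior precision = 0.00198943 + 0.00114410 = 0.00313353, giving posterior SD = 1/√0.00313353 = 17.864.
Posterior mean = (0.00198943·446.35 + 0.00114410·427.68) / 0.00313353 = 439.533.

Posterior mean ≈ 439.533; posterior SD ≈ 17.864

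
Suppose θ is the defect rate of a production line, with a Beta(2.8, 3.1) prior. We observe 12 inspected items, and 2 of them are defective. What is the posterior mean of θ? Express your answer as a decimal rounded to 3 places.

Posterior mean ≈ 0.268

Observing 2 successes and 10 failures updates Beta(2.8, 3.1) by adding the success and failure counts to the two shape parameters: α = 2.8+2 = 4.8, β = 3.1+10 = 13.1.
E[θ | data] = 4.8/(4.8+13.1) = 0.268.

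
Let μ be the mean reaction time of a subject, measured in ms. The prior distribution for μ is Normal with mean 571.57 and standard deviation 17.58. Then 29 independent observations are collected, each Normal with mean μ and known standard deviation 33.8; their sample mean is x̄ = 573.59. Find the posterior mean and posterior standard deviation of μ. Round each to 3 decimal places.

Posterior mean ≈ 573.362; posterior SD ≈ 5.911

Prior precision 1/τ₀² = 1/17.58² = 0.00323566; data precision n/σ² = 29/33.8² = 0.0253843.
Posterior precision = 0.00323566 + 0.0253843 = 0.0286199, giving posterior SD = 1/√0.0286199 = 5.911.
Posterior mean = (0.00323566·571.57 + 0.0253843·573.59) / 0.0286199 = 573.362.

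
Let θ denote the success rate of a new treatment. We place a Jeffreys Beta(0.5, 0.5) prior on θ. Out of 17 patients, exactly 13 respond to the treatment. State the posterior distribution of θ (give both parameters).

Posterior: Beta(13.5, 4.5)

The binomial likelihood is conjugate to the Beta prior: with 13 successes and 4 failures, the posterior is Beta(0.5+13, 0.5+4) = Beta(13.5, 4.5).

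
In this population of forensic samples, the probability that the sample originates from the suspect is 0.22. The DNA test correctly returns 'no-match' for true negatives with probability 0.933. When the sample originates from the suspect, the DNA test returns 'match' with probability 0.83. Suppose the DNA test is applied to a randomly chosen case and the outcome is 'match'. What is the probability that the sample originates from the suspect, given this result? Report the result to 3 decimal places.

Let H be the event that the sample originates from the suspect. P(H) = 0.22, so P(¬H) = 0.78. With E the 'match' result, P(E|H) = 0.83 and P(E|¬H) = 0.067.
P(E) = 0.83·0.22 + 0.067·0.78 = 0.18260 + 0.052260 = 0.23486.
By Bayes' theorem, P(H|E) = 0.18260 / 0.23486 = 0.777.

P(H | E) ≈ 0.777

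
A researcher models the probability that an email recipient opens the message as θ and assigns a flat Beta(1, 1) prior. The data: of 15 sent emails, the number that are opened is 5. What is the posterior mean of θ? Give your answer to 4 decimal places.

Observing 5 successes and 10 failures updates Beta(1, 1) by adding the success and failure counts to the two shape parameters: α = 1+5 = 6, β = 1+10 = 11.
Posterior mean = α/(α+β) = 6/17 = 0.3529.

Posterior mean ≈ 0.3529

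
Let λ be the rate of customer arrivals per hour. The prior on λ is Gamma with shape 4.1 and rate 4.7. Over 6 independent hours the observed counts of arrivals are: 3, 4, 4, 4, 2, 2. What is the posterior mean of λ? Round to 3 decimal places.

Posterior mean ≈ 2.159

The Poisson likelihood adds the total count to the shape and the number of exposure periods to the rate. Here ∑xᵢ = 19 and n = 6, so shape 4.1→23.1 and rate 4.7→10.7.
Posterior mean = shape/rate = 23.1/10.7 = 2.159.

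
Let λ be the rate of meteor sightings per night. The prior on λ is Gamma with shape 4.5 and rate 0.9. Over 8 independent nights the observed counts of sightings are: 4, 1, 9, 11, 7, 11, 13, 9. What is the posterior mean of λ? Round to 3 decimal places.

Posterior mean ≈ 7.809

The Poisson likelihood adds the total count to the shape and the number of exposure periods to the rate. Here ∑xᵢ = 65 and n = 8, so shape 4.5→69.5 and rate 0.9→8.9.
Posterior mean = shape/rate = 69.5/8.9 = 7.809.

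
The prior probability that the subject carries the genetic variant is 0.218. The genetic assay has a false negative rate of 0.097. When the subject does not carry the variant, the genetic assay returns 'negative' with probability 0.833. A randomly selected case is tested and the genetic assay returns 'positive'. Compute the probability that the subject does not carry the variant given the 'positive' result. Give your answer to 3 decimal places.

Let H be the event that the subject carries the genetic variant. P(H) = 0.218, so P(¬H) = 0.782. With E the 'positive' result, P(E|H) = 0.903 and P(E|¬H) = 0.167.
P(E) = 0.903·0.218 + 0.167·0.782 = 0.19685 + 0.13059 = 0.32745.
By Bayes' theorem, P(H|E) = 0.19685 / 0.32745 = 0.601. Hence P(¬H|E) = 1 − 0.601 = 0.399.

P(¬H | E) ≈ 0.399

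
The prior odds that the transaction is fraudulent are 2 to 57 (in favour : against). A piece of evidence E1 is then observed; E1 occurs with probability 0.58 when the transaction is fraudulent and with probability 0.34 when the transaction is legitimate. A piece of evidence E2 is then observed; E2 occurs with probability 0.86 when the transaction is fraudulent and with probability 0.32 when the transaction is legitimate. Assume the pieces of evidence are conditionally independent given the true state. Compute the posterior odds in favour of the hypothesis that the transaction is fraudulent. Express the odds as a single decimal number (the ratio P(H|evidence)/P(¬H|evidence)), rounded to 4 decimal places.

Prior odds = 2/57 = 0.035088.
Likelihood ratio for E1 = 0.58/0.34 = 1.7059.
Likelihood ratio for E2 = 0.86/0.32 = 2.6875.
Posterior odds = prior odds × LR₁ × LR₂ = 0.16086.

Posterior odds ≈ 0.1609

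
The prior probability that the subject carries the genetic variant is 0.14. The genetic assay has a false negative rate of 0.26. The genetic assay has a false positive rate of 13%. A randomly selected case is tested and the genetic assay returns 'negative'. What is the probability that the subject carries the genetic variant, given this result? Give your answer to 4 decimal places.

P(H | E) ≈ 0.0464

Let H be the event that the subject carries the genetic variant. P(H) = 0.14, so P(¬H) = 0.86. With E the 'negative' result, P(E|H) = 0.26 and P(E|¬H) = 0.87.
P(E) = 0.26·0.14 + 0.87·0.86 = 0.036400 + 0.74820 = 0.78460.
By Bayes' theorem, P(H|E) = 0.036400 / 0.78460 = 0.0464.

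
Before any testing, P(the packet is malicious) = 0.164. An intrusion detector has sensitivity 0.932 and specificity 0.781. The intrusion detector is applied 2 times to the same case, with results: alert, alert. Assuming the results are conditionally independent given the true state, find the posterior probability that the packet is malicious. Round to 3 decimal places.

With H the event that the packet is malicious, the joint likelihood of the observed sequence is P(data|H) = 0.932·0.932 = 0.86862 and P(data|¬H) = 0.219·0.219 = 0.047961.
Bayes: P(H|data) = 0.164·0.86862 / (0.164·0.86862 + 0.836·0.047961) = 0.14245/0.18255 = 0.7804.

Posterior P(H) ≈ 0.780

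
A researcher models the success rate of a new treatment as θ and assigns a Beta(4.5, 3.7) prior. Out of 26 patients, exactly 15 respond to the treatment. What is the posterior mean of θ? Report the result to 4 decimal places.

Posterior mean ≈ 0.5702

The binomial likelihood is conjugate to the Beta prior: with 15 successes and 11 failures, the posterior is Beta(4.5+15, 3.7+11) = Beta(19.5, 14.7).
Posterior mean = α/(α+β) = 19.5/34.2 = 0.5702.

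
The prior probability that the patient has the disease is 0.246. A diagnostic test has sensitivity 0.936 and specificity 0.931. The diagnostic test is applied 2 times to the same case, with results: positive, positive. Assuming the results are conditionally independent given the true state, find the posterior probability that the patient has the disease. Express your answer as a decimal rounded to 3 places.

With H the event that the patient has the disease, the joint likelihood of the observed sequence is P(data|H) = 0.936·0.936 = 0.87610 and P(data|¬H) = 0.069·0.069 = 0.0047610.
Bayes: P(H|data) = 0.246·0.87610 / (0.246·0.87610 + 0.754·0.0047610) = 0.21552/0.21911 = 0.9836.

Posterior P(H) ≈ 0.984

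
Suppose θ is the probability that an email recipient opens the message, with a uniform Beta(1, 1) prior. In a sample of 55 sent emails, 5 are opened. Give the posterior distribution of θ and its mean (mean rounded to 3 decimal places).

The binomial likelihood is conjugate to the Beta prior: with 5 successes and 50 failures, the posterior is Beta(1+5, 1+50) = Beta(6, 51).
Posterior mean = α/(α+β) = 6/57 = 0.105.

Posterior: Beta(6, 51); mean ≈ 0.105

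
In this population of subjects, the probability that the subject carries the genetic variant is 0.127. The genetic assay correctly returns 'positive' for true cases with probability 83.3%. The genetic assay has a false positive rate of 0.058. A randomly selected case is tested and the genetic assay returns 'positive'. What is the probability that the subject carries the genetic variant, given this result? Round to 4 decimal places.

P(H | E) ≈ 0.6763

Write H for 'the subject carries the genetic variant'. Prior odds H:¬H = 0.127/0.873 = 0.14548. For the 'positive' outcome, the likelihood ratio is 0.833/0.058 = 14.362.
Posterior odds = 0.14548 × 14.362 = 2.0893, so P(H|E) = 2.0893/(1+2.0893) = 0.6763.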